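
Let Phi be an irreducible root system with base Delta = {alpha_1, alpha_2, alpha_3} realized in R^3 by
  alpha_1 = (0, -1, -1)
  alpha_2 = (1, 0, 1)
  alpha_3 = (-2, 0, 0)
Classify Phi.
C_3

Compute the Cartan integers a_ij = 2(alpha_i, alpha_j)/(alpha_j, alpha_j); the resulting 3x3 Cartan matrix is
[[2, -1, 0], [-1, 2, -1], [0, -2, 2]].
The roots have two lengths (squared-length ratio 2:1); the short ones are alpha_{1,2}. The associated Dynkin diagram is a chain of 3 nodes with a double edge at one end; the terminal node there is the unique long simple root (C_3), so the type is C_3 (the algebra sp(6)).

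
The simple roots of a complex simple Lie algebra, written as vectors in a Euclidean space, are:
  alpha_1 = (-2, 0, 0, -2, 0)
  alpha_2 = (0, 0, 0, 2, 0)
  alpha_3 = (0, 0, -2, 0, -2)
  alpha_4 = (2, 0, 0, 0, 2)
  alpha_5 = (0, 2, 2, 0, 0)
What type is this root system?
B_5 (so(11))

Compute the Cartan integers a_ij = 2(alpha_i, alpha_j)/(alpha_j, alpha_j); the resulting 5x5 Cartan matrix is
[[2, -2, 0, -1, 0], [-1, 2, 0, 0, 0], [0, 0, 2, -1, -1], [-1, 0, -1, 2, 0], [0, 0, -1, 0, 2]].
The roots have two lengths (squared-length ratio 2:1); the short ones are alpha_{2}. The associated Dynkin diagram is a chain of 5 nodes with a double edge at one end; the terminal node there is the unique short simple root (B_5), so the type is B_5 (the algebra so(11)).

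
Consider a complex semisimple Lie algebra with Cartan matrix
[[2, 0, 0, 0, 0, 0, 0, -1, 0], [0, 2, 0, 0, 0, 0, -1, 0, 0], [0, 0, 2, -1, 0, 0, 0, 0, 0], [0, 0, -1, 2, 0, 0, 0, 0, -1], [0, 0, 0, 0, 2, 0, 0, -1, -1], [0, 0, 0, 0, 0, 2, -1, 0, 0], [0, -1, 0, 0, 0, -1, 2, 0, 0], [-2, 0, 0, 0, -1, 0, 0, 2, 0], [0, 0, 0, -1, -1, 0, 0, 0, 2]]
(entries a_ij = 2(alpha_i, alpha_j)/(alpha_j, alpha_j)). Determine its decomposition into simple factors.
The diagram associated to this matrix has two connected components: the simple roots {alpha_2, alpha_6, alpha_7} form a chain of 3 nodes with single edges (A_3), and {alpha_1, alpha_3, alpha_4, alpha_5, alpha_8, alpha_9} form a chain of 6 nodes with a double edge at one end; the terminal node there is the unique short simple root (B_6). A semisimple Lie algebra decomposes uniquely as the direct sum of simple ideals, one per connected component of its Dynkin diagram, so g ≅ A_3 ⊕ B_6 (dimension 15 + 78 = 93).

A_3 + B_6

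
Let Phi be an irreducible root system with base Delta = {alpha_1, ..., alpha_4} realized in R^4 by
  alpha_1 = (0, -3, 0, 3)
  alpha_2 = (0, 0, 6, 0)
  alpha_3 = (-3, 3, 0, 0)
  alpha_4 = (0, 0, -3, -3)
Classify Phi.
C_4

Compute the Cartan integers a_ij = 2(alpha_i, alpha_j)/(alpha_j, alpha_j); the resulting 4x4 Cartan matrix is
[[2, 0, -1, -1], [0, 2, 0, -2], [-1, 0, 2, 0], [-1, -1, 0, 2]].
The roots have two lengths (squared-length ratio 2:1); the short ones are alpha_{1,3,4}. The associated Dynkin diagram is a chain of 4 nodes with a double edge at one end; the terminal node there is the unique long simple root (C_4), so the type is C_4 (the algebra sp(8)).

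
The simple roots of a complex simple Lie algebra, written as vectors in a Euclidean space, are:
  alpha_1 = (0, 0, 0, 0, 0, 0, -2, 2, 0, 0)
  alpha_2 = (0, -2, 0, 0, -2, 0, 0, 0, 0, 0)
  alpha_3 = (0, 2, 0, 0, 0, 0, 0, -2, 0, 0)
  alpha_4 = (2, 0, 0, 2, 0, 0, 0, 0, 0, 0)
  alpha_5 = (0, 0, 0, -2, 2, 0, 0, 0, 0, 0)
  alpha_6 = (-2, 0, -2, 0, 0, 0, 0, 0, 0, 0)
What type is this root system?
A6

Compute the Cartan integers a_ij = 2(alpha_i, alpha_j)/(alpha_j, alpha_j); the resulting 6x6 Cartan matrix is
[[2, 0, -1, 0, 0, 0], [0, 2, -1, 0, -1, 0], [-1, -1, 2, 0, 0, 0], [0, 0, 0, 2, -1, -1], [0, -1, 0, -1, 2, 0], [0, 0, 0, -1, 0, 2]].
All simple roots have the same length, so the diagram is simply laced. The associated Dynkin diagram is a chain of 6 nodes with single edges (A_6), so the type is A_6 (the algebra sl(7)).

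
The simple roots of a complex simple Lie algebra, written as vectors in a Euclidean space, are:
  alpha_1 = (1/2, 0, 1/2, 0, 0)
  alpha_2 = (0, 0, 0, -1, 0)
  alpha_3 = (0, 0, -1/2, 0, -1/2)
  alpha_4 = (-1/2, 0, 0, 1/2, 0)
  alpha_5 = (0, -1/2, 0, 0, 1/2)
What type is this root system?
C_5

Compute the Cartan integers a_ij = 2(alpha_i, alpha_j)/(alpha_j, alpha_j); the resulting 5x5 Cartan matrix is
[[2, 0, -1, -1, 0], [0, 2, 0, -2, 0], [-1, 0, 2, 0, -1], [-1, -1, 0, 2, 0], [0, 0, -1, 0, 2]].
The roots have two lengths (squared-length ratio 2:1); the short ones are alpha_{1,3,4,5}. The associated Dynkin diagram is a chain of 5 nodes with a double edge at one end; the terminal node there is the unique long simple root (C_5), so the type is C_5 (the algebra sp(10)).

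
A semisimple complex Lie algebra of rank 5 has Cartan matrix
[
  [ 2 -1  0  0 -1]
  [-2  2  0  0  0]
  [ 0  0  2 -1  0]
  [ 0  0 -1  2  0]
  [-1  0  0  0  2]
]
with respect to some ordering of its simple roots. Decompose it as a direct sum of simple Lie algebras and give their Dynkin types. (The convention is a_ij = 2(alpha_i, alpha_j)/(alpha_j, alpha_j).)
A_2 + C_3

The diagram associated to this matrix has two connected components: the simple roots {alpha_3, alpha_4} form a chain of 2 nodes with single edges (A_2), and {alpha_1, alpha_2, alpha_5} form a chain of 3 nodes with a double edge at one end; the terminal node there is the unique long simple root (C_3). A semisimple Lie algebra decomposes uniquely as the direct sum of simple ideals, one per connected component of its Dynkin diagram, so g ≅ A_2 ⊕ C_3 (dimension 8 + 21 = 29).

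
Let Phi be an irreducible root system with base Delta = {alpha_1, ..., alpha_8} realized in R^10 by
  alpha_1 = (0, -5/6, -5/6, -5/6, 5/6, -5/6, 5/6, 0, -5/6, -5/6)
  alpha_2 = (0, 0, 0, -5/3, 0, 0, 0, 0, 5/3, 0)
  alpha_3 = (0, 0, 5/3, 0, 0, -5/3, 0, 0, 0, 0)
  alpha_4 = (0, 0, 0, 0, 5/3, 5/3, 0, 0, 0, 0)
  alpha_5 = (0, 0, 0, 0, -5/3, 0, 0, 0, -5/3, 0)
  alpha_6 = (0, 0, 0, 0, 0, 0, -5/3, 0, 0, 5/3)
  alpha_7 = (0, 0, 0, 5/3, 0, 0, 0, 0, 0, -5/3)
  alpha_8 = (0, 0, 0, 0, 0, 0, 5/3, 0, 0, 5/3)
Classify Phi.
Compute the Cartan integers a_ij = 2(alpha_i, alpha_j)/(alpha_j, alpha_j); the resulting 8x8 Cartan matrix is
[[2, 0, 0, 0, 0, -1, 0, 0], [0, 2, 0, 0, -1, 0, -1, 0], [0, 0, 2, -1, 0, 0, 0, 0], [0, 0, -1, 2, -1, 0, 0, 0], [0, -1, 0, -1, 2, 0, 0, 0], [-1, 0, 0, 0, 0, 2, -1, 0], [0, -1, 0, 0, 0, -1, 2, -1], [0, 0, 0, 0, 0, 0, -1, 2]].
All simple roots have the same length, so the diagram is simply laced. The associated Dynkin diagram is a chain of 7 nodes with one extra node attached to the third node from one end (E_8), so the type is E_8.

E_8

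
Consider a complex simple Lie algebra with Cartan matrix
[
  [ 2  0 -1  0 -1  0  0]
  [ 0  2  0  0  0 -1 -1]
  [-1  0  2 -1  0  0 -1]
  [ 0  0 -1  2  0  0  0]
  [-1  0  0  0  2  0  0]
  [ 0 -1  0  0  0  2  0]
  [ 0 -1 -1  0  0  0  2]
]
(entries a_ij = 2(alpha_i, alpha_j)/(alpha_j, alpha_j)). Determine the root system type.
The matrix has rank 7 with 2's on the diagonal. Reading the off-diagonal entries as Dynkin edges (a single edge where a_ij = a_ji = -1; a double or triple edge where a_ij * a_ji = 2 or 3), the diagram is a chain of 6 nodes with one extra node attached to the third node from one end (E_7). One simple-root ordering that puts it in standard form is (alpha_5, alpha_4, alpha_1, alpha_3, alpha_7, alpha_2, alpha_6). So the algebra is type E_7.

E_7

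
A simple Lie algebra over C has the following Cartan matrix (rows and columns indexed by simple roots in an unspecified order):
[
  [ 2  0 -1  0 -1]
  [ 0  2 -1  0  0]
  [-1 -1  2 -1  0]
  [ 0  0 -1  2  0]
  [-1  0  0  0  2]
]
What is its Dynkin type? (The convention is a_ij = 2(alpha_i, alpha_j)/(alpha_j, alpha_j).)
The matrix has rank 5 with 2's on the diagonal. Reading the off-diagonal entries as Dynkin edges (a single edge where a_ij = a_ji = -1; a double or triple edge where a_ij * a_ji = 2 or 3), the diagram is a chain of 3 nodes with a fork of two nodes at one end (D_5). One simple-root ordering that puts it in standard form is (alpha_5, alpha_1, alpha_3, alpha_4, alpha_2). So the algebra is type D_5, i.e. so(10).

D_5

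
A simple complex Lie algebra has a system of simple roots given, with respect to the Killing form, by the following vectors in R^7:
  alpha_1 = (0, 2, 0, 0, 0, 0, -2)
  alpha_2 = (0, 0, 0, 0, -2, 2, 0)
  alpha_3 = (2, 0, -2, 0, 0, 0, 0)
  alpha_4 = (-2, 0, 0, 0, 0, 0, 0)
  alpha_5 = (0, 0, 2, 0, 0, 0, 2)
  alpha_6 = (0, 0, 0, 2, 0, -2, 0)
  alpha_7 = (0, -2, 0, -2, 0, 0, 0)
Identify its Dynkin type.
Compute the Cartan integers a_ij = 2(alpha_i, alpha_j)/(alpha_j, alpha_j); the resulting 7x7 Cartan matrix is
[[2, 0, 0, 0, -1, 0, -1], [0, 2, 0, 0, 0, -1, 0], [0, 0, 2, -2, -1, 0, 0], [0, 0, -1, 2, 0, 0, 0], [-1, 0, -1, 0, 2, 0, 0], [0, -1, 0, 0, 0, 2, -1], [-1, 0, 0, 0, 0, -1, 2]].
The roots have two lengths (squared-length ratio 2:1); the short ones are alpha_{4}. The associated Dynkin diagram is a chain of 7 nodes with a double edge at one end; the terminal node there is the unique short simple root (B_7), so the type is B_7 (the algebra so(15)).

B_7 (so(15))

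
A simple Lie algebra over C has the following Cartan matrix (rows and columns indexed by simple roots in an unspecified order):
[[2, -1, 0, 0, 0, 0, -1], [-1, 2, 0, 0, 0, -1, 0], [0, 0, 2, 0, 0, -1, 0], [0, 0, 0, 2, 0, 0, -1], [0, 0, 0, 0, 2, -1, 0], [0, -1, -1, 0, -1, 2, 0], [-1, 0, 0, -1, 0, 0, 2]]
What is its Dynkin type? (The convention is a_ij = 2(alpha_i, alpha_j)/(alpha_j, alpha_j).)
The matrix has rank 7 with 2's on the diagonal. Reading the off-diagonal entries as Dynkin edges (a single edge where a_ij = a_ji = -1; a double or triple edge where a_ij * a_ji = 2 or 3), the diagram is a chain of 5 nodes with a fork of two nodes at one end (D_7). One simple-root ordering that puts it in standard form is (alpha_4, alpha_7, alpha_1, alpha_2, alpha_6, alpha_3, alpha_5). So the algebra is type D_7, i.e. so(14).

D7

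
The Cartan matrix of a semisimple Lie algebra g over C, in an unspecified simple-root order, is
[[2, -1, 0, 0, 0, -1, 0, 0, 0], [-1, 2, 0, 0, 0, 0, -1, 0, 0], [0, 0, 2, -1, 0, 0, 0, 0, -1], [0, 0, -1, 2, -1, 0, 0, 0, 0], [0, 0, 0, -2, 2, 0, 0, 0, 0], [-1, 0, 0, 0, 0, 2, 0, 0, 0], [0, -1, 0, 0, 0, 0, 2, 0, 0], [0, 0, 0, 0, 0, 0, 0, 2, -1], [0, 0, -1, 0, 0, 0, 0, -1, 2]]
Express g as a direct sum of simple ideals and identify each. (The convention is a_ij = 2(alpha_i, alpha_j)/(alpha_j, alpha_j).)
The diagram associated to this matrix has two connected components: the simple roots {alpha_1, alpha_2, alpha_6, alpha_7} form a chain of 4 nodes with single edges (A_4), and {alpha_3, alpha_4, alpha_5, alpha_8, alpha_9} form a chain of 5 nodes with a double edge at one end; the terminal node there is the unique long simple root (C_5). A semisimple Lie algebra decomposes uniquely as the direct sum of simple ideals, one per connected component of its Dynkin diagram, so g ≅ A_4 ⊕ C_5 (dimension 24 + 55 = 79).

A4 + C5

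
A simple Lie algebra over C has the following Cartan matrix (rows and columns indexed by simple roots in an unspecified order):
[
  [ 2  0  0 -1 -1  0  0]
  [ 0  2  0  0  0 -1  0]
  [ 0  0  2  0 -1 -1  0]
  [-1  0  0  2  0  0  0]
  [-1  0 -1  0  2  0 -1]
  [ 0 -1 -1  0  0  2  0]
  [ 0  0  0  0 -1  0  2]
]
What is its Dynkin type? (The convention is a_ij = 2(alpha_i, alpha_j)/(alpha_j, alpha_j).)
The matrix has rank 7 with 2's on the diagonal. Reading the off-diagonal entries as Dynkin edges (a single edge where a_ij = a_ji = -1; a double or triple edge where a_ij * a_ji = 2 or 3), the diagram is a chain of 6 nodes with one extra node attached to the third node from one end (E_7). One simple-root ordering that puts it in standard form is (alpha_4, alpha_7, alpha_1, alpha_5, alpha_3, alpha_6, alpha_2). So the algebra is type E_7.

type E_7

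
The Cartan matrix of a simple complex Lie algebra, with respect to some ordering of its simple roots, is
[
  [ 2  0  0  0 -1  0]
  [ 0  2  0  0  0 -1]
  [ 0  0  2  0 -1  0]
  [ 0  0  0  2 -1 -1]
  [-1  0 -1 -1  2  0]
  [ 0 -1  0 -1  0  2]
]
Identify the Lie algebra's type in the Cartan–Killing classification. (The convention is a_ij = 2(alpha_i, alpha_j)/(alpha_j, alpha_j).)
The matrix has rank 6 with 2's on the diagonal. Reading the off-diagonal entries as Dynkin edges (a single edge where a_ij = a_ji = -1; a double or triple edge where a_ij * a_ji = 2 or 3), the diagram is a chain of 4 nodes with a fork of two nodes at one end (D_6). One simple-root ordering that puts it in standard form is (alpha_2, alpha_6, alpha_4, alpha_5, alpha_3, alpha_1). So the algebra is type D_6, i.e. so(12).

D6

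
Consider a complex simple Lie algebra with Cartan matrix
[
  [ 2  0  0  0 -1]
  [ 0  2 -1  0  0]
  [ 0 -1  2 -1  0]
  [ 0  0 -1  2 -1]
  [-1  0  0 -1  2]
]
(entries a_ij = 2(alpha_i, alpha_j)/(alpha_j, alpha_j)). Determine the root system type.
The matrix has rank 5 with 2's on the diagonal. Reading the off-diagonal entries as Dynkin edges (a single edge where a_ij = a_ji = -1; a double or triple edge where a_ij * a_ji = 2 or 3), the diagram is a chain of 5 nodes with single edges (A_5). One simple-root ordering that puts it in standard form is (alpha_1, alpha_5, alpha_4, alpha_3, alpha_2). So the algebra is type A_5, i.e. sl(6).

type A_5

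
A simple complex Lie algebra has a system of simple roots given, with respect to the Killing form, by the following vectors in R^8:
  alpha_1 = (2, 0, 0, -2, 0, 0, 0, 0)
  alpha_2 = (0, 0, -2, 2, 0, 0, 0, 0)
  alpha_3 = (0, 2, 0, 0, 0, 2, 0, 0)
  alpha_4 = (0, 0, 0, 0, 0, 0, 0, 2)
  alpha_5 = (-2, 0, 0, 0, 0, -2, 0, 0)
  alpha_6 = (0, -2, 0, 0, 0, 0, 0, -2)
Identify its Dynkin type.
B_6

Compute the Cartan integers a_ij = 2(alpha_i, alpha_j)/(alpha_j, alpha_j); the resulting 6x6 Cartan matrix is
[[2, -1, 0, 0, -1, 0], [-1, 2, 0, 0, 0, 0], [0, 0, 2, 0, -1, -1], [0, 0, 0, 2, 0, -1], [-1, 0, -1, 0, 2, 0], [0, 0, -1, -2, 0, 2]].
The roots have two lengths (squared-length ratio 2:1); the short ones are alpha_{4}. The associated Dynkin diagram is a chain of 6 nodes with a double edge at one end; the terminal node there is the unique short simple root (B_6), so the type is B_6 (the algebra so(13)).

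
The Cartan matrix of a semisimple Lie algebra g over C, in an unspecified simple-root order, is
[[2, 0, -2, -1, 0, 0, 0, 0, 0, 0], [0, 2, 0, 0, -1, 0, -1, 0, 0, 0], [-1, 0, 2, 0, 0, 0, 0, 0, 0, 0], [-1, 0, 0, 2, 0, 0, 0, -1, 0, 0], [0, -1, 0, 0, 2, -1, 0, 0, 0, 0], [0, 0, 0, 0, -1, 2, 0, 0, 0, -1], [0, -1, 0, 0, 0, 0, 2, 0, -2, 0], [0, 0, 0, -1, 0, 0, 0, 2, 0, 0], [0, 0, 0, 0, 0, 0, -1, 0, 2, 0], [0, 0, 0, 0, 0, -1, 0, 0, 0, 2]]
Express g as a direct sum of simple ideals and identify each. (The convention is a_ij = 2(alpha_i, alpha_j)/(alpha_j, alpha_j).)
The diagram associated to this matrix has two connected components: the simple roots {alpha_1, alpha_3, alpha_4, alpha_8} form a chain of 4 nodes with a double edge at one end; the terminal node there is the unique short simple root (B_4), and {alpha_2, alpha_5, alpha_6, alpha_7, alpha_9, alpha_10} form a chain of 6 nodes with a double edge at one end; the terminal node there is the unique short simple root (B_6). A semisimple Lie algebra decomposes uniquely as the direct sum of simple ideals, one per connected component of its Dynkin diagram, so g ≅ B_4 ⊕ B_6 (dimension 36 + 78 = 114).

B_4 (so(9)) ⊕ B_6 (so(13))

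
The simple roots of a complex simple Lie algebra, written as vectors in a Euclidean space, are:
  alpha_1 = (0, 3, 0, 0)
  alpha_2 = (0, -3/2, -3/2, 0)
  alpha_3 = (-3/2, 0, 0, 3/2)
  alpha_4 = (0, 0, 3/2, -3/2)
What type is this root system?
C4

Compute the Cartan integers a_ij = 2(alpha_i, alpha_j)/(alpha_j, alpha_j); the resulting 4x4 Cartan matrix is
[[2, -2, 0, 0], [-1, 2, 0, -1], [0, 0, 2, -1], [0, -1, -1, 2]].
The roots have two lengths (squared-length ratio 2:1); the short ones are alpha_{2,3,4}. The associated Dynkin diagram is a chain of 4 nodes with a double edge at one end; the terminal node there is the unique long simple root (C_4), so the type is C_4 (the algebra sp(8)).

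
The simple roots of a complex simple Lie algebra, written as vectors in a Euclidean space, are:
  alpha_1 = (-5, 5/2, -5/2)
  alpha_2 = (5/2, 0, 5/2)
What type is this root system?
Compute the Cartan integers a_ij = 2(alpha_i, alpha_j)/(alpha_j, alpha_j); the resulting 2x2 Cartan matrix is
[[2, -3], [-1, 2]].
The roots have two lengths (squared-length ratio 3:1); the short ones are alpha_{2}. The associated Dynkin diagram is two nodes joined by a triple edge (G_2), so the type is G_2.

G_2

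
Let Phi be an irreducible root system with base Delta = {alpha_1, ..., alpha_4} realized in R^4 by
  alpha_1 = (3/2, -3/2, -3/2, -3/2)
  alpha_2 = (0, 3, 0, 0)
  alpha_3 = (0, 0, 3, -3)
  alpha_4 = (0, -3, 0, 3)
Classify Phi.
F_4

Compute the Cartan integers a_ij = 2(alpha_i, alpha_j)/(alpha_j, alpha_j); the resulting 4x4 Cartan matrix is
[[2, -1, 0, 0], [-1, 2, 0, -1], [0, 0, 2, -1], [0, -2, -1, 2]].
The roots have two lengths (squared-length ratio 2:1); the short ones are alpha_{1,2}. The associated Dynkin diagram is a chain of 4 nodes with a double edge between the middle two (F_4), so the type is F_4.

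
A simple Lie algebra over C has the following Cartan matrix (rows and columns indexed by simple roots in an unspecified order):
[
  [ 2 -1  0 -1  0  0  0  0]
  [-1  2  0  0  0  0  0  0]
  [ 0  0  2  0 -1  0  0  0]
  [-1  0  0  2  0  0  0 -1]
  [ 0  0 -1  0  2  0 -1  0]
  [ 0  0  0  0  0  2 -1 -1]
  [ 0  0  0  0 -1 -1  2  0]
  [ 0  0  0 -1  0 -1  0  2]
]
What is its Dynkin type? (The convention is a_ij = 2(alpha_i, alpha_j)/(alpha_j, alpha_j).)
type A_8

The matrix has rank 8 with 2's on the diagonal. Reading the off-diagonal entries as Dynkin edges (a single edge where a_ij = a_ji = -1; a double or triple edge where a_ij * a_ji = 2 or 3), the diagram is a chain of 8 nodes with single edges (A_8). One simple-root ordering that puts it in standard form is (alpha_2, alpha_1, alpha_4, alpha_8, alpha_6, alpha_7, alpha_5, alpha_3). So the algebra is type A_8, i.e. sl(9).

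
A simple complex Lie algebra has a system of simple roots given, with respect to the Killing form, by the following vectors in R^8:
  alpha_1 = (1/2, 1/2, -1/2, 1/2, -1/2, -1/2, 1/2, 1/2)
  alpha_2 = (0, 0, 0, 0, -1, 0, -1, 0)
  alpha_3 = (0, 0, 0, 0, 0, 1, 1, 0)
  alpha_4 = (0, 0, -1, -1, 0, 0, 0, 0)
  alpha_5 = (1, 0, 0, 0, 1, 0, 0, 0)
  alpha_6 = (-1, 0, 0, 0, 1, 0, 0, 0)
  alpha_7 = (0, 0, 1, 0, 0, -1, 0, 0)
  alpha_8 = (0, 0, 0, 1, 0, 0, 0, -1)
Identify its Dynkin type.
Compute the Cartan integers a_ij = 2(alpha_i, alpha_j)/(alpha_j, alpha_j); the resulting 8x8 Cartan matrix is
[[2, 0, 0, 0, 0, -1, 0, 0], [0, 2, -1, 0, -1, -1, 0, 0], [0, -1, 2, 0, 0, 0, -1, 0], [0, 0, 0, 2, 0, 0, -1, -1], [0, -1, 0, 0, 2, 0, 0, 0], [-1, -1, 0, 0, 0, 2, 0, 0], [0, 0, -1, -1, 0, 0, 2, 0], [0, 0, 0, -1, 0, 0, 0, 2]].
All simple roots have the same length, so the diagram is simply laced. The associated Dynkin diagram is a chain of 7 nodes with one extra node attached to the third node from one end (E_8), so the type is E_8.

E_8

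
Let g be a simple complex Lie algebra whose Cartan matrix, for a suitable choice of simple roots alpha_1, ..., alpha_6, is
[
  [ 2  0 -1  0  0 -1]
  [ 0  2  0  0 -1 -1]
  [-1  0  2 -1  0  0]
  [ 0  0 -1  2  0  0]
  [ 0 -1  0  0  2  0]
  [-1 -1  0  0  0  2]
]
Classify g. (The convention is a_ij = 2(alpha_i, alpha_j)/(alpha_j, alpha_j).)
The matrix has rank 6 with 2's on the diagonal. Reading the off-diagonal entries as Dynkin edges (a single edge where a_ij = a_ji = -1; a double or triple edge where a_ij * a_ji = 2 or 3), the diagram is a chain of 6 nodes with single edges (A_6). One simple-root ordering that puts it in standard form is (alpha_5, alpha_2, alpha_6, alpha_1, alpha_3, alpha_4). So the algebra is type A_6, i.e. sl(7).

A_6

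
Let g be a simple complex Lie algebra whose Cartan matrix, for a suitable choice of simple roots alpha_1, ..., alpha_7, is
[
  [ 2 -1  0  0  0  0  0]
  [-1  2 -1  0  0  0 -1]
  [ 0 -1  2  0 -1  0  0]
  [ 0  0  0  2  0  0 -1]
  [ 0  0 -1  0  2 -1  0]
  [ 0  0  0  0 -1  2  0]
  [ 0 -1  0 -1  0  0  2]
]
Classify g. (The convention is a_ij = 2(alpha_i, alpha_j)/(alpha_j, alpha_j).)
E_7

The matrix has rank 7 with 2's on the diagonal. Reading the off-diagonal entries as Dynkin edges (a single edge where a_ij = a_ji = -1; a double or triple edge where a_ij * a_ji = 2 or 3), the diagram is a chain of 6 nodes with one extra node attached to the third node from one end (E_7). One simple-root ordering that puts it in standard form is (alpha_4, alpha_1, alpha_7, alpha_2, alpha_3, alpha_5, alpha_6). So the algebra is type E_7.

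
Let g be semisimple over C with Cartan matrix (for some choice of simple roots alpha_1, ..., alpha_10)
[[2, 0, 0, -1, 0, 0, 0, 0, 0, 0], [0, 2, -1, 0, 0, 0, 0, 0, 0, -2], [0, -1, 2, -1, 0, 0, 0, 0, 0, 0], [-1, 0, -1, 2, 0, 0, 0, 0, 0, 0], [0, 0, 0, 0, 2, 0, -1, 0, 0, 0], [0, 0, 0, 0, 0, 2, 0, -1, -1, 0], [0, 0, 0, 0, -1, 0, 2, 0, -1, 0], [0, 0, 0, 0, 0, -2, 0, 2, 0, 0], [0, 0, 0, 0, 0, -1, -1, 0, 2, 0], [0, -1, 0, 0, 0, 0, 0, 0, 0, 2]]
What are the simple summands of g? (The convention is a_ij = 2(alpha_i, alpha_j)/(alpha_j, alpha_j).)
B_5 (so(11)) ⊕ C_5 (sp(10))

The diagram associated to this matrix has two connected components: the simple roots {alpha_1, alpha_2, alpha_3, alpha_4, alpha_10} form a chain of 5 nodes with a double edge at one end; the terminal node there is the unique short simple root (B_5), and {alpha_5, alpha_6, alpha_7, alpha_8, alpha_9} form a chain of 5 nodes with a double edge at one end; the terminal node there is the unique long simple root (C_5). A semisimple Lie algebra decomposes uniquely as the direct sum of simple ideals, one per connected component of its Dynkin diagram, so g ≅ B_5 ⊕ C_5 (dimension 55 + 55 = 110).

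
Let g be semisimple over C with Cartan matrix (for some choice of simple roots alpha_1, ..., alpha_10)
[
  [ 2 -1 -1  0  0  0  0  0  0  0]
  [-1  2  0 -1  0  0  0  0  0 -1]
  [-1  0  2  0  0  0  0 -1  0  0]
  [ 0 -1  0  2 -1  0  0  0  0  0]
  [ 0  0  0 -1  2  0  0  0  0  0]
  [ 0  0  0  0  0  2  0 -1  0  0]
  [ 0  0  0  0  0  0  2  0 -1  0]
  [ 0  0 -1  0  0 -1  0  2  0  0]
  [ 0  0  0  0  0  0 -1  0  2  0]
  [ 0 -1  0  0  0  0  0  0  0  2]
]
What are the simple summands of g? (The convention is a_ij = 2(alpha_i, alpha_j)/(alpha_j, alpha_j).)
The diagram associated to this matrix has two connected components: the simple roots {alpha_7, alpha_9} form a chain of 2 nodes with single edges (A_2), and {alpha_1, alpha_2, alpha_3, alpha_4, alpha_5, alpha_6, alpha_8, alpha_10} form a chain of 7 nodes with one extra node attached to the third node from one end (E_8). A semisimple Lie algebra decomposes uniquely as the direct sum of simple ideals, one per connected component of its Dynkin diagram, so g ≅ A_2 ⊕ E_8 (dimension 8 + 248 = 256).

A_2 ⊕ E_8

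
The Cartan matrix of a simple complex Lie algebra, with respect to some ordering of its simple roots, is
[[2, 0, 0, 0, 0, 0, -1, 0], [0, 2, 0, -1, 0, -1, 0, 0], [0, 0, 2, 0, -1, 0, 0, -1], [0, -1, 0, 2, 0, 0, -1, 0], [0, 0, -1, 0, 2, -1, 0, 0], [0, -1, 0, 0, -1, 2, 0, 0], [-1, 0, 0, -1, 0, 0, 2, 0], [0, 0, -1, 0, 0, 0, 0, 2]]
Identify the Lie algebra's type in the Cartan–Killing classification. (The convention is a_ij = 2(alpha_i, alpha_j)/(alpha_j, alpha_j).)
The matrix has rank 8 with 2's on the diagonal. Reading the off-diagonal entries as Dynkin edges (a single edge where a_ij = a_ji = -1; a double or triple edge where a_ij * a_ji = 2 or 3), the diagram is a chain of 8 nodes with single edges (A_8). One simple-root ordering that puts it in standard form is (alpha_1, alpha_7, alpha_4, alpha_2, alpha_6, alpha_5, alpha_3, alpha_8). So the algebra is type A_8, i.e. sl(9).

A_8 (sl(9))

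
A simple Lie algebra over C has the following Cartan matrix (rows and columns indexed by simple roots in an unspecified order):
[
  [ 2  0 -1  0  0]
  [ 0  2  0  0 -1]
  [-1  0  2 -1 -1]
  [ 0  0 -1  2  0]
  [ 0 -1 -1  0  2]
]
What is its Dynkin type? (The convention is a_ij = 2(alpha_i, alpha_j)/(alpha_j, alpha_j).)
D5

The matrix has rank 5 with 2's on the diagonal. Reading the off-diagonal entries as Dynkin edges (a single edge where a_ij = a_ji = -1; a double or triple edge where a_ij * a_ji = 2 or 3), the diagram is a chain of 3 nodes with a fork of two nodes at one end (D_5). One simple-root ordering that puts it in standard form is (alpha_2, alpha_5, alpha_3, alpha_4, alpha_1). So the algebra is type D_5, i.e. so(10).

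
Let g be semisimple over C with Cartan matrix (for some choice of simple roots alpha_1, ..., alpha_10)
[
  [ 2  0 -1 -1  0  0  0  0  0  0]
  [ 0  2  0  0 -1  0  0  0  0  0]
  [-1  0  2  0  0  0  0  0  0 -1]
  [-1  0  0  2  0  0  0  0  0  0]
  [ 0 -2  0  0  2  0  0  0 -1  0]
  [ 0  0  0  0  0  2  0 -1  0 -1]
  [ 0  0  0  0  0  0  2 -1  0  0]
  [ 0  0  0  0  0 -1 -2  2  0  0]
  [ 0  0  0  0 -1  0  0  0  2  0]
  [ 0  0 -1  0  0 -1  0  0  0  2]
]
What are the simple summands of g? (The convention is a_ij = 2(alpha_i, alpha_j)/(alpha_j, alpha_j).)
The diagram associated to this matrix has two connected components: the simple roots {alpha_2, alpha_5, alpha_9} form a chain of 3 nodes with a double edge at one end; the terminal node there is the unique short simple root (B_3), and {alpha_1, alpha_3, alpha_4, alpha_6, alpha_7, alpha_8, alpha_10} form a chain of 7 nodes with a double edge at one end; the terminal node there is the unique short simple root (B_7). A semisimple Lie algebra decomposes uniquely as the direct sum of simple ideals, one per connected component of its Dynkin diagram, so g ≅ B_3 ⊕ B_7 (dimension 21 + 105 = 126).

B3 + B7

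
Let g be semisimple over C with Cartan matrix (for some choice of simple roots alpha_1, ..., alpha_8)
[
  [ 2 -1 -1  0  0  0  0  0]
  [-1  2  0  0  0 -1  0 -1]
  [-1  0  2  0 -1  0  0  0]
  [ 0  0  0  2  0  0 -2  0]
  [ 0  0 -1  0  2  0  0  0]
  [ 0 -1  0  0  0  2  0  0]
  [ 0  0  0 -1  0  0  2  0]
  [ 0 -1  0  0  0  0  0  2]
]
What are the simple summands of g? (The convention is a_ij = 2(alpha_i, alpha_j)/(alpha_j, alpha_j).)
B_2 + D_6

The diagram associated to this matrix has two connected components: the simple roots {alpha_4, alpha_7} form a chain of 2 nodes with a double edge at one end; the terminal node there is the unique short simple root (B_2), and {alpha_1, alpha_2, alpha_3, alpha_5, alpha_6, alpha_8} form a chain of 4 nodes with a fork of two nodes at one end (D_6). A semisimple Lie algebra decomposes uniquely as the direct sum of simple ideals, one per connected component of its Dynkin diagram, so g ≅ B_2 ⊕ D_6 (dimension 10 + 66 = 76).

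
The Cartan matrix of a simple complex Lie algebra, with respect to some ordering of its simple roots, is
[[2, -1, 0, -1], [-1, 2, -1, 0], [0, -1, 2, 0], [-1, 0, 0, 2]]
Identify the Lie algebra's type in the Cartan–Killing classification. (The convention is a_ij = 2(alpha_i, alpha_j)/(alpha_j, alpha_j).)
type A_4

The matrix has rank 4 with 2's on the diagonal. Reading the off-diagonal entries as Dynkin edges (a single edge where a_ij = a_ji = -1; a double or triple edge where a_ij * a_ji = 2 or 3), the diagram is a chain of 4 nodes with single edges (A_4). One simple-root ordering that puts it in standard form is (alpha_4, alpha_1, alpha_2, alpha_3). So the algebra is type A_4, i.e. sl(5).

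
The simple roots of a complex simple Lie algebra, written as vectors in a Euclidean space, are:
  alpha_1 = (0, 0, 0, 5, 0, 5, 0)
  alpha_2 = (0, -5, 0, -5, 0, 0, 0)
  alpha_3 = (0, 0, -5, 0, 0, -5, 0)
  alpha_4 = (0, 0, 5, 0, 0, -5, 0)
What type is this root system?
Compute the Cartan integers a_ij = 2(alpha_i, alpha_j)/(alpha_j, alpha_j); the resulting 4x4 Cartan matrix is
[[2, -1, -1, -1], [-1, 2, 0, 0], [-1, 0, 2, 0], [-1, 0, 0, 2]].
All simple roots have the same length, so the diagram is simply laced. The associated Dynkin diagram is a chain of 2 nodes with a fork of two nodes at one end (D_4), so the type is D_4 (the algebra so(8)).

D_4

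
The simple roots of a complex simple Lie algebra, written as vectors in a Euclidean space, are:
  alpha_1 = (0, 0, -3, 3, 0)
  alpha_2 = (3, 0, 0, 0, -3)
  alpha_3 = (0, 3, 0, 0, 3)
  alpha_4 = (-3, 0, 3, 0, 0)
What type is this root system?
Compute the Cartan integers a_ij = 2(alpha_i, alpha_j)/(alpha_j, alpha_j); the resulting 4x4 Cartan matrix is
[[2, 0, 0, -1], [0, 2, -1, -1], [0, -1, 2, 0], [-1, -1, 0, 2]].
All simple roots have the same length, so the diagram is simply laced. The associated Dynkin diagram is a chain of 4 nodes with single edges (A_4), so the type is A_4 (the algebra sl(5)).

A_4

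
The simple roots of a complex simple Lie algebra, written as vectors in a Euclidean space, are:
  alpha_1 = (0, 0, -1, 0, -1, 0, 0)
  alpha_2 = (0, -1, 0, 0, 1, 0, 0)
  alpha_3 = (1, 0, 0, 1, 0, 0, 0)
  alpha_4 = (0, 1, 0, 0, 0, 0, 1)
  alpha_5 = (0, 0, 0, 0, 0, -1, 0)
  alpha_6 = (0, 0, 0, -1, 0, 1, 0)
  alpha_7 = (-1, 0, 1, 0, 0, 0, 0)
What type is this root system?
B_7

Compute the Cartan integers a_ij = 2(alpha_i, alpha_j)/(alpha_j, alpha_j); the resulting 7x7 Cartan matrix is
[[2, -1, 0, 0, 0, 0, -1], [-1, 2, 0, -1, 0, 0, 0], [0, 0, 2, 0, 0, -1, -1], [0, -1, 0, 2, 0, 0, 0], [0, 0, 0, 0, 2, -1, 0], [0, 0, -1, 0, -2, 2, 0], [-1, 0, -1, 0, 0, 0, 2]].
The roots have two lengths (squared-length ratio 2:1); the short ones are alpha_{5}. The associated Dynkin diagram is a chain of 7 nodes with a double edge at one end; the terminal node there is the unique short simple root (B_7), so the type is B_7 (the algebra so(15)).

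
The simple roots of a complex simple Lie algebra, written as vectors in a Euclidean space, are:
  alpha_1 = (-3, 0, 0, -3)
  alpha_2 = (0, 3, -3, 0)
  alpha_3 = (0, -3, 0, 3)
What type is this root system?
Compute the Cartan integers a_ij = 2(alpha_i, alpha_j)/(alpha_j, alpha_j); the resulting 3x3 Cartan matrix is
[[2, 0, -1], [0, 2, -1], [-1, -1, 2]].
All simple roots have the same length, so the diagram is simply laced. The associated Dynkin diagram is a chain of 3 nodes with single edges (A_3), so the type is A_3 (the algebra sl(4)).

A_3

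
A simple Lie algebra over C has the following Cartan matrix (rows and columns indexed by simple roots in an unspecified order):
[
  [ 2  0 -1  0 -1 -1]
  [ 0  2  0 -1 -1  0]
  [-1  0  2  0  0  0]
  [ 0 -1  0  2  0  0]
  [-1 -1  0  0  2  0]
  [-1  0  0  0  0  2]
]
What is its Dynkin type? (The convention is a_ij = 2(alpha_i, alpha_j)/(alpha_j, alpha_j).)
type D_6

The matrix has rank 6 with 2's on the diagonal. Reading the off-diagonal entries as Dynkin edges (a single edge where a_ij = a_ji = -1; a double or triple edge where a_ij * a_ji = 2 or 3), the diagram is a chain of 4 nodes with a fork of two nodes at one end (D_6). One simple-root ordering that puts it in standard form is (alpha_4, alpha_2, alpha_5, alpha_1, alpha_6, alpha_3). So the algebra is type D_6, i.e. so(12).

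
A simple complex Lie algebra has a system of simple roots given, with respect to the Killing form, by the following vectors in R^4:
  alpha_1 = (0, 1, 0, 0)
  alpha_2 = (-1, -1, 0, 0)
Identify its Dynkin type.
Compute the Cartan integers a_ij = 2(alpha_i, alpha_j)/(alpha_j, alpha_j); the resulting 2x2 Cartan matrix is
[[2, -1], [-2, 2]].
The roots have two lengths (squared-length ratio 2:1); the short ones are alpha_{1}. The associated Dynkin diagram is a chain of 2 nodes with a double edge at one end; the terminal node there is the unique short simple root (B_2), so the type is B_2 (the algebra so(5)).

B_2 (so(5))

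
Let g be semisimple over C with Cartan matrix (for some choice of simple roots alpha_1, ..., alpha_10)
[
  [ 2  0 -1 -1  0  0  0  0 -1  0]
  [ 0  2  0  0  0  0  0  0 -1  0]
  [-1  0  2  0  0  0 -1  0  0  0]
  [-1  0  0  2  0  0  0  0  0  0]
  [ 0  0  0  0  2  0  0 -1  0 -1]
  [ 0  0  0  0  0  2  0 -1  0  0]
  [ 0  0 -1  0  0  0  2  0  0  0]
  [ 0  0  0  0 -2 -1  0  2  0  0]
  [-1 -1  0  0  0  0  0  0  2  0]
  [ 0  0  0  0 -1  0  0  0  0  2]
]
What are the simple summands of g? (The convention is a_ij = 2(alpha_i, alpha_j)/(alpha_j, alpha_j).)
The diagram associated to this matrix has two connected components: the simple roots {alpha_1, alpha_2, alpha_3, alpha_4, alpha_7, alpha_9} form a chain of 5 nodes with one extra node attached to the third node from one end (E_6), and {alpha_5, alpha_6, alpha_8, alpha_10} form a chain of 4 nodes with a double edge between the middle two (F_4). A semisimple Lie algebra decomposes uniquely as the direct sum of simple ideals, one per connected component of its Dynkin diagram, so g ≅ E_6 ⊕ F_4 (dimension 78 + 52 = 130).

E_6 ⊕ F_4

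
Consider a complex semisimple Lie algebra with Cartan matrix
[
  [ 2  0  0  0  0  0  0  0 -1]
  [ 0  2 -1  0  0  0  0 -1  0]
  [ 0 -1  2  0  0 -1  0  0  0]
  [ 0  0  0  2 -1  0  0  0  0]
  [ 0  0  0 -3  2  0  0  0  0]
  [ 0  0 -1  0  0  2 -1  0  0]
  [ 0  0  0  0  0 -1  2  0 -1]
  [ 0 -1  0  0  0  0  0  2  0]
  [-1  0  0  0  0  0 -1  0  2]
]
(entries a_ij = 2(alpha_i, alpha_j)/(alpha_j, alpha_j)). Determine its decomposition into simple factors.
A7 ⊕ G2

The diagram associated to this matrix has two connected components: the simple roots {alpha_1, alpha_2, alpha_3, alpha_6, alpha_7, alpha_8, alpha_9} form a chain of 7 nodes with single edges (A_7), and {alpha_4, alpha_5} form two nodes joined by a triple edge (G_2). A semisimple Lie algebra decomposes uniquely as the direct sum of simple ideals, one per connected component of its Dynkin diagram, so g ≅ A_7 ⊕ G_2 (dimension 63 + 14 = 77).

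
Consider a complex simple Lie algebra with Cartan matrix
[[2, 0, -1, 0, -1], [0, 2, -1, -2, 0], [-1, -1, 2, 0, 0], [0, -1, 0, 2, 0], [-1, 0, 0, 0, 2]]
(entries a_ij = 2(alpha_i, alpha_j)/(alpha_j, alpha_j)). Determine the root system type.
The matrix has rank 5 with 2's on the diagonal. Reading the off-diagonal entries as Dynkin edges (a single edge where a_ij = a_ji = -1; a double or triple edge where a_ij * a_ji = 2 or 3), the diagram is a chain of 5 nodes with a double edge at one end; the terminal node there is the unique short simple root (B_5). One simple-root ordering that puts it in standard form is (alpha_5, alpha_1, alpha_3, alpha_2, alpha_4). So the algebra is type B_5, i.e. so(11).

B_5 (so(11))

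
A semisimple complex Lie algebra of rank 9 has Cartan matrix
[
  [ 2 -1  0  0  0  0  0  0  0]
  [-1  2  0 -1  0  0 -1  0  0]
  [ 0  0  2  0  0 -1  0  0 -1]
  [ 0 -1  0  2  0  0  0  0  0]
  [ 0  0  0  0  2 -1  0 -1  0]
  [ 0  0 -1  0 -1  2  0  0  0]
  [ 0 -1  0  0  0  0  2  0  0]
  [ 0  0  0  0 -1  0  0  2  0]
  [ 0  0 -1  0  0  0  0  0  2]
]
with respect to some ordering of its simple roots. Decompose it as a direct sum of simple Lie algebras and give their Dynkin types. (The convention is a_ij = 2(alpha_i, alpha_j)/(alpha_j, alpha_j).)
A5 ⊕ D4

The diagram associated to this matrix has two connected components: the simple roots {alpha_3, alpha_5, alpha_6, alpha_8, alpha_9} form a chain of 5 nodes with single edges (A_5), and {alpha_1, alpha_2, alpha_4, alpha_7} form a chain of 2 nodes with a fork of two nodes at one end (D_4). A semisimple Lie algebra decomposes uniquely as the direct sum of simple ideals, one per connected component of its Dynkin diagram, so g ≅ A_5 ⊕ D_4 (dimension 35 + 28 = 63).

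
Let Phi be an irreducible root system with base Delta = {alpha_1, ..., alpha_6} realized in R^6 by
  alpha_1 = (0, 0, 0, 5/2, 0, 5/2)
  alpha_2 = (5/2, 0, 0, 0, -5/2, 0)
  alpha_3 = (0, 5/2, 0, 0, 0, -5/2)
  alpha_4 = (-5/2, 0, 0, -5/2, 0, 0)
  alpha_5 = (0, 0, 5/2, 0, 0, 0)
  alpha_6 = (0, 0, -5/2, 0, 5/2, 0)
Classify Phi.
B_6 (so(13))

Compute the Cartan integers a_ij = 2(alpha_i, alpha_j)/(alpha_j, alpha_j); the resulting 6x6 Cartan matrix is
[[2, 0, -1, -1, 0, 0], [0, 2, 0, -1, 0, -1], [-1, 0, 2, 0, 0, 0], [-1, -1, 0, 2, 0, 0], [0, 0, 0, 0, 2, -1], [0, -1, 0, 0, -2, 2]].
The roots have two lengths (squared-length ratio 2:1); the short ones are alpha_{5}. The associated Dynkin diagram is a chain of 6 nodes with a double edge at one end; the terminal node there is the unique short simple root (B_6), so the type is B_6 (the algebra so(13)).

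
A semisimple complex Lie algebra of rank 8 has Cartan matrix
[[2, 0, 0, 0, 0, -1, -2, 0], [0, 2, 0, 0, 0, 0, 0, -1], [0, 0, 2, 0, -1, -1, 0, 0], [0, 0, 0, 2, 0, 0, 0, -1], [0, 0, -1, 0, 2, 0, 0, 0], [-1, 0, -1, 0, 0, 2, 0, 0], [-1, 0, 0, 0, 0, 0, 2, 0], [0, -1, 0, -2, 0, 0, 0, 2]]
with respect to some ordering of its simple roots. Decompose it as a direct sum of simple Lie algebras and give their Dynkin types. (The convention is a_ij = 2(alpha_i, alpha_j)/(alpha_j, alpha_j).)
B_3 (so(7)) ⊕ B_5 (so(11))

The diagram associated to this matrix has two connected components: the simple roots {alpha_2, alpha_4, alpha_8} form a chain of 3 nodes with a double edge at one end; the terminal node there is the unique short simple root (B_3), and {alpha_1, alpha_3, alpha_5, alpha_6, alpha_7} form a chain of 5 nodes with a double edge at one end; the terminal node there is the unique short simple root (B_5). A semisimple Lie algebra decomposes uniquely as the direct sum of simple ideals, one per connected component of its Dynkin diagram, so g ≅ B_3 ⊕ B_5 (dimension 21 + 55 = 76).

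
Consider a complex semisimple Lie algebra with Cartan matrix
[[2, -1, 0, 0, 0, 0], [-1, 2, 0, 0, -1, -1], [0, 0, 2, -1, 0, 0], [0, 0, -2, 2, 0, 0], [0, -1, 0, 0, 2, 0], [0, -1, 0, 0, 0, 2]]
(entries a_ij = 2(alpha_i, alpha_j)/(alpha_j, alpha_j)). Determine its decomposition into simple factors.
type B_2 + type D_4

The diagram associated to this matrix has two connected components: the simple roots {alpha_3, alpha_4} form a chain of 2 nodes with a double edge at one end; the terminal node there is the unique short simple root (B_2), and {alpha_1, alpha_2, alpha_5, alpha_6} form a chain of 2 nodes with a fork of two nodes at one end (D_4). A semisimple Lie algebra decomposes uniquely as the direct sum of simple ideals, one per connected component of its Dynkin diagram, so g ≅ B_2 ⊕ D_4 (dimension 10 + 28 = 38).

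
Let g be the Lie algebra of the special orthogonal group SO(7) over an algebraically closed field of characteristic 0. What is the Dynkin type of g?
This is so(7) with 7 odd, which has dimension 7(7-1)/2 = 21 and rank (7-1)/2 = 3. In the classification of classical Lie algebras, the orthogonal algebra so(2n+1) in an odd number of variables has type B_n; here n = 3, so the Dynkin diagram is a chain of 3 nodes with a double edge at one end; the terminal node there is the unique short simple root (B_3). Hence the type is B_3.

B_3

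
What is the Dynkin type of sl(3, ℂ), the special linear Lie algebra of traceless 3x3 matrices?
This is sl(3), which has dimension 3^2 - 1 = 8 and rank 3 - 1 = 2 (a Cartan subalgebra is the diagonal traceless matrices). In the classification of classical Lie algebras, the special linear algebra sl(n+1) has type A_n; here n = 2, so the Dynkin diagram is a chain of 2 nodes with single edges (A_2). Hence the type is A_2.

A2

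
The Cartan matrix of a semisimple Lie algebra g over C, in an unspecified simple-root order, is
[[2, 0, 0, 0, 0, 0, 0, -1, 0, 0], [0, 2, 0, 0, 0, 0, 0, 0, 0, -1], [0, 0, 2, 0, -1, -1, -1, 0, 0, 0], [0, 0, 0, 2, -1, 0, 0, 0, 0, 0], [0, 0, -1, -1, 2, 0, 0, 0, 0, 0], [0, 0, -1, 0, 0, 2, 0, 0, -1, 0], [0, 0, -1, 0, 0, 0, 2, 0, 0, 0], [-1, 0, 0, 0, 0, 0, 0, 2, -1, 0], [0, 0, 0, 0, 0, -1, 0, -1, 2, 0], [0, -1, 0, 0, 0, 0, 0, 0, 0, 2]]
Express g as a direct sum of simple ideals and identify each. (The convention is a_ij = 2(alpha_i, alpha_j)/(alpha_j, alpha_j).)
The diagram associated to this matrix has two connected components: the simple roots {alpha_2, alpha_10} form a chain of 2 nodes with single edges (A_2), and {alpha_1, alpha_3, alpha_4, alpha_5, alpha_6, alpha_7, alpha_8, alpha_9} form a chain of 7 nodes with one extra node attached to the third node from one end (E_8). A semisimple Lie algebra decomposes uniquely as the direct sum of simple ideals, one per connected component of its Dynkin diagram, so g ≅ A_2 ⊕ E_8 (dimension 8 + 248 = 256).

A2 + E8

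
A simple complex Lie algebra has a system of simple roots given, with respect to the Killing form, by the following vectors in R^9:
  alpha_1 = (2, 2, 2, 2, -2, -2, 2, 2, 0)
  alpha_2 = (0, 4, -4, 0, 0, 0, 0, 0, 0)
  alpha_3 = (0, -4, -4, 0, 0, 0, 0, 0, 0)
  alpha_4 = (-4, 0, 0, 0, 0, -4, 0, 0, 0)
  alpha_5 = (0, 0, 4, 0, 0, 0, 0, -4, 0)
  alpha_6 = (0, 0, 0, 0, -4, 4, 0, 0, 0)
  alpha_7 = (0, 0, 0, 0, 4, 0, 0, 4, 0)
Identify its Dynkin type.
type E_7

Compute the Cartan integers a_ij = 2(alpha_i, alpha_j)/(alpha_j, alpha_j); the resulting 7x7 Cartan matrix is
[[2, 0, -1, 0, 0, 0, 0], [0, 2, 0, 0, -1, 0, 0], [-1, 0, 2, 0, -1, 0, 0], [0, 0, 0, 2, 0, -1, 0], [0, -1, -1, 0, 2, 0, -1], [0, 0, 0, -1, 0, 2, -1], [0, 0, 0, 0, -1, -1, 2]].
All simple roots have the same length, so the diagram is simply laced. The associated Dynkin diagram is a chain of 6 nodes with one extra node attached to the third node from one end (E_7), so the type is E_7.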